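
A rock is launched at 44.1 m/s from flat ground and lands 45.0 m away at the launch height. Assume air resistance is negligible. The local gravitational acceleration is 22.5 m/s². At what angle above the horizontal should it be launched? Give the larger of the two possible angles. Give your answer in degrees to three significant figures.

74.3°

From R = (v₀²/g) sin 2θ: sin 2θ = 22.5 × 45.0 / 1944.8 = 0.5206.
2θ = 31.37° or 180° − 31.37° = 148.6°, so θ = 15.69° or 74.31°.
The larger angle is 74.31°.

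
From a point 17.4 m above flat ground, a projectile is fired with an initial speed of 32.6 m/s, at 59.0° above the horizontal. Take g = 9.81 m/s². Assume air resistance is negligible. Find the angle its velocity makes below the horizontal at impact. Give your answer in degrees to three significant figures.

63.4°

Components: vₓ = 32.60 cos 59.0° = 16.79 m/s, v_y0 = 32.60 sin 59.0° = 27.94 m/s.
With up positive and y = 0 at the ground: y(t) = 17.4 + (27.94) t − 4.905 t². Setting y = 0 and taking the positive root: t = [27.94 + √(27.94² + 2·9.81·17.4)] / 9.81 = (27.94 + 33.50) / 9.81 = 6.263 s.
At impact: v_y = v_y0 − g t = −33.50 m/s; vₓ = 16.79 m/s.
Angle below horizontal: arctan(|v_y|/vₓ) = arctan(33.50/16.79) = 63.38°.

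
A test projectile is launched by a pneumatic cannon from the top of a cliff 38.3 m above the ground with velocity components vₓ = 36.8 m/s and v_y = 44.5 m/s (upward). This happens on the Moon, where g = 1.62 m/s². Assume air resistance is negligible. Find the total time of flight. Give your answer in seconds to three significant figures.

With up positive and y = 0 at the ground: y(t) = 38.3 + (44.50) t − 0.8100 t². Setting y = 0 and taking the positive root: t = [44.50 + √(44.50² + 2·1.62·38.3)] / 1.62 = (44.50 + 45.87) / 1.62 = 55.79 s.

55.8 s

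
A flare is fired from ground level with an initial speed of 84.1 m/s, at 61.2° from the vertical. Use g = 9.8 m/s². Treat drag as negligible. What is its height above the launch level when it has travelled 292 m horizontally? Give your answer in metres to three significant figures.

Components: vₓ = 84.10 sin 61.2° = 73.70 m/s, v_y0 = 84.10 cos 61.2° = 40.52 m/s.
Time to reach x = 292 m: t = x/vₓ = 292/73.70 = 3.962 s.
Height: y = v_y0 t − ½ g t² = 40.52 × 3.962 − 4.900 × 3.962² = 160.5 − 76.92 = 83.61 m.

83.6 m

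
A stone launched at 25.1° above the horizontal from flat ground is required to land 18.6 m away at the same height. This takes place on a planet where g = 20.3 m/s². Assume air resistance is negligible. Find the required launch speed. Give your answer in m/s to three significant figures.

Level-ground range: R = v₀² sin(2θ)/g, so v₀ = √(gR / sin 2θ).
v₀ = √(20.3 × 18.6 / sin 50.20°) = √(377.6 / 0.7683) = √491.46 = 22.17 m/s.

22.2 m/s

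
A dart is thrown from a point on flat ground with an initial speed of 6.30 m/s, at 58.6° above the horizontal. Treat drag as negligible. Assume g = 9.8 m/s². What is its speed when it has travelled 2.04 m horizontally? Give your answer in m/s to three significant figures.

3.36 m/s

Horizontal component vₓ = 6.300 cos 58.6° = 3.282 m/s; vertical v_y0 = 6.300 sin 58.6° = 5.377 m/s.
Time to reach x = 2.04 m: t = x/vₓ = 2.04/3.282 = 0.6215 s.
Vertical velocity there: v_y = v_y0 − g t = 5.377 − 9.80 × 0.6215 = −0.7134 m/s.
Speed: √(vₓ² + v_y²) = √(3.282² + 0.7134²) = 3.359 m/s.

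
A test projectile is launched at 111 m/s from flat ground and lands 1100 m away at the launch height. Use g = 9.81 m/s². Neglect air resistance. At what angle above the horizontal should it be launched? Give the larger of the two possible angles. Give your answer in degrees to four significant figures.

59.43°

Level-ground range R = v₀² sin(2θ)/g ⇒ sin(2θ) = gR/v₀² = 9.81 × 1100 / 111² = 0.8758.
2θ = 61.14° or 180° − 61.14° = 118.9°, so θ = 30.57° or 59.43°.
The larger angle is 59.43°.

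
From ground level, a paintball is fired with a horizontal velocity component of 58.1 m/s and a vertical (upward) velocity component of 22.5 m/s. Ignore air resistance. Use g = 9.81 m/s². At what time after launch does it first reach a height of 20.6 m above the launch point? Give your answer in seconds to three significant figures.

1.26 s

Height y(t) = 22.50 t − 4.905 t² = 20.6 gives 4.905 t² − 22.50 t + 20.6 = 0.
Quadratic formula: t = (22.50 ± √102.08) / 9.81 = (22.50 ± 10.10) / 9.81 → t = 1.264 s or 3.323 s.
The first (ascending) time is 1.264 s.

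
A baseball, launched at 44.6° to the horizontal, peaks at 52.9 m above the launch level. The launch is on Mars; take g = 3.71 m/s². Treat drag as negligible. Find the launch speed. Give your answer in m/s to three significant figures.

At the peak v_y = 0, so v_y0 = √(2gH) = √(2 × 3.71 × 52.9) = 19.81 m/s.
v_y0 = v₀ sin θ ⇒ v₀ = 19.81 / sin 44.6° = 28.22 m/s.

28.2 m/s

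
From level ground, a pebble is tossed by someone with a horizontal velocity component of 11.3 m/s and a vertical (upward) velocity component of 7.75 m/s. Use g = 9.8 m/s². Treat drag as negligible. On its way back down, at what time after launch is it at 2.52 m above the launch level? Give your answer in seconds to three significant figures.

Set y = v_y0 t − ½ g t² = 2.52: 4.900 t² − 7.750 t + 2.52 = 0.
t = [7.750 ± √(7.750² − 2·9.80·2.52)] / 9.80 = (7.750 ± 3.267) / 9.80, so t = 0.4575 s or t = 1.124 s.
The descending-branch root is 1.124 s.

1.12 s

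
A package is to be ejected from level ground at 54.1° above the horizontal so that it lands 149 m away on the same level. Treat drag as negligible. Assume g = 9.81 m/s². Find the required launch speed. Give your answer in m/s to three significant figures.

From R = (v₀² / g) sin 2θ: v₀ = √(gR / sin 2θ).
v₀ = √(9.81 × 149 / sin 108.2°) = √(1462 / 0.9500) = √1538.7 = 39.23 m/s.

39.2 m/s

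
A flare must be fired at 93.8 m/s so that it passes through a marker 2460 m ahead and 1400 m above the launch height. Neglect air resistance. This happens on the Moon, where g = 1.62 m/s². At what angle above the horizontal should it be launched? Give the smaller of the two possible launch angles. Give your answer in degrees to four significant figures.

Trajectory: y = x tanθ − g x² (1 + tan²θ)/(2v₀²). With x = 2460, y = 1400, v₀ = 93.8, g = 1.62:
557.1 tan²θ − 2460 tanθ + (1957) = 0.
tanθ = [2460 ± √(2460² − 4 × 557.1 × (1957))] / (2 × 557.1) = (2460 ± 1300) / 1114, giving tanθ = 1.041 or 3.375.
θ = 46.15° or 73.49°; the smaller is 46.15°.

46.15°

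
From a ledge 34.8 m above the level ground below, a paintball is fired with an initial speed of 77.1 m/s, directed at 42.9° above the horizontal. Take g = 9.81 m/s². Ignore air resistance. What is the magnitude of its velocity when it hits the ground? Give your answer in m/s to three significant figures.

vₓ = 77.10 cos 42.9° = 56.48 m/s; v_y0 = 77.10 sin 42.9° = 52.48 m/s.
Vertical motion (up positive, ground at y = 0): 4.905 t² − (52.48) t − 34.8 = 0, so t = (52.48 + √(52.48² + 2·9.81·34.8)) / 9.81 = (52.48 + 58.63) / 9.81 = 11.33 s.
Vertical velocity at impact: v_y = v_y0 − g t = 52.48 − 9.81 × 11.33 = −58.63 m/s.
Speed: |v| = √(vₓ² + v_y²) = √(56.48² + 58.63²) = 81.41 m/s.

81.4 m/s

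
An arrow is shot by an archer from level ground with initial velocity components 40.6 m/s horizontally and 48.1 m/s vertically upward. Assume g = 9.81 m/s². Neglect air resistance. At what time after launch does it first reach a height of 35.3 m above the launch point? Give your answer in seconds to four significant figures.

Set y = v_y0 t − ½ g t² = 35.3: 4.905 t² − 48.10 t + 35.3 = 0.
Quadratic formula: t = (48.10 ± √1621.0) / 9.81 = (48.10 ± 40.26) / 9.81 → t = 0.7990 s or 9.007 s.
The first (ascending) time is 0.7990 s.

0.7990 s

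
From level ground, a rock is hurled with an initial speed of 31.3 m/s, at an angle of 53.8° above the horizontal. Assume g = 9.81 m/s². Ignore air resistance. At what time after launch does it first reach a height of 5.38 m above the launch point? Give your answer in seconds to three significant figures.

Resolve: vₓ = 31.30 cos 53.8° = 18.49 m/s and v_y0 = 31.30 sin 53.8° = 25.26 m/s.
Height y(t) = 25.26 t − 4.905 t² = 5.38 gives 4.905 t² − 25.26 t + 5.38 = 0.
t = [25.26 ± √(25.26² − 2·9.81·5.38)] / 9.81 = (25.26 ± 23.07) / 9.81, so t = 0.2226 s or t = 4.927 s.
The first (ascending) time is 0.2226 s.

0.223 s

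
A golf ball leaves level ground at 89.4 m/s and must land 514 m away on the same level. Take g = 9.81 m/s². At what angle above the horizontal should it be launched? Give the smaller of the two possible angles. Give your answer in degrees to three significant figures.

19.6°

Level-ground range R = v₀² sin(2θ)/g ⇒ sin(2θ) = gR/v₀² = 9.81 × 514 / 89.4² = 0.6309.
2θ = 39.12° or 180° − 39.12° = 140.9°, so θ = 19.56° or 70.44°.
The smaller angle is 19.56°.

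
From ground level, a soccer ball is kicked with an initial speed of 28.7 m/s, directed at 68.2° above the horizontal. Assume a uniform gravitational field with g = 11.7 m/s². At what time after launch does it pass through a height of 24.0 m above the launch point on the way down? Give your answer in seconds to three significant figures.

vₓ = 28.70 cos 68.2° = 10.66 m/s; v_y0 = 28.70 sin 68.2° = 26.65 m/s.
Require v_y0 t − ½ g t² = 24.0, i.e. 5.850 t² − 26.65 t + 24.0 = 0.
Quadratic formula: t = (26.65 ± √148.49) / 11.7 = (26.65 ± 12.19) / 11.7 → t = 1.236 s or 3.319 s.
The descending-branch root is 3.319 s.

3.32 s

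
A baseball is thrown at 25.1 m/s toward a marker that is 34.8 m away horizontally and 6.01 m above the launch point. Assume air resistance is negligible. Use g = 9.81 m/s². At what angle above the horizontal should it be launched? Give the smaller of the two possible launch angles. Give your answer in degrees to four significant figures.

Trajectory: y = x tanθ − g x² (1 + tan²θ)/(2v₀²). With x = 34.8, y = 6.01, v₀ = 25.1, g = 9.81:
9.429 tan²θ − 34.8 tanθ + (15.44) = 0.
tanθ = [34.8 ± √(34.8² − 4 × 9.429 × (15.44))] / (2 × 9.429) = (34.8 ± 25.08) / 18.86, giving tanθ = 0.5157 or 3.175.
θ = 27.28° or 72.52°; the smaller is 27.28°.

27.28°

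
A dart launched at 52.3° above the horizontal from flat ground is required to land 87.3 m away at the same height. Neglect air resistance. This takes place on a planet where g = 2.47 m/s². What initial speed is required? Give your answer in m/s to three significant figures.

14.9 m/s

On level ground R = v₀² sin 2θ / g ⇒ v₀ = √(gR / sin 2θ).
v₀ = √(2.47 × 87.3 / sin 104.6°) = √(215.6 / 0.9677) = √222.83 = 14.93 m/s.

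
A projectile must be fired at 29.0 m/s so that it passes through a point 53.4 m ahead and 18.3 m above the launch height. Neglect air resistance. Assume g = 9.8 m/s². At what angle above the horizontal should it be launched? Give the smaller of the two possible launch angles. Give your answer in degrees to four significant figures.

42.41°

Trajectory: y = x tanθ − g x² (1 + tan²θ)/(2v₀²). With x = 53.4, y = 18.3, v₀ = 29.0, g = 9.80:
16.61 tan²θ − 53.4 tanθ + (34.91) = 0.
tanθ = [53.4 ± √(53.4² − 4 × 16.61 × (34.91))] / (2 × 16.61) = (53.4 ± 23.05) / 33.23, giving tanθ = 0.9134 or 2.301.
θ = 42.41° or 66.51°; the smaller is 42.41°.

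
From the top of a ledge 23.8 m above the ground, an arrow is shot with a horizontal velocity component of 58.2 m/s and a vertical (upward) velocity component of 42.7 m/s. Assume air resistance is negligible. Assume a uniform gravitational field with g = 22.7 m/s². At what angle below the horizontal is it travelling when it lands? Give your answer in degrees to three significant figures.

With up positive and y = 0 at the ground: y(t) = 23.8 + (42.70) t − 11.35 t². Setting y = 0 and taking the positive root: t = [42.70 + √(42.70² + 2·22.7·23.8)] / 22.7 = (42.70 + 53.89) / 22.7 = 4.255 s.
At impact: v_y = v_y0 − g t = −53.89 m/s; vₓ = 58.20 m/s.
Angle below horizontal: arctan(|v_y|/vₓ) = arctan(53.89/58.20) = 42.80°.

42.8°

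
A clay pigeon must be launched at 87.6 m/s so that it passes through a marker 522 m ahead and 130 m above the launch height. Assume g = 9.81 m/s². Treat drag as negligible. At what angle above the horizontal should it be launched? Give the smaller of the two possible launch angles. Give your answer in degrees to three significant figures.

38.4°

Trajectory: y = x tanθ − g x² (1 + tan²θ)/(2v₀²). With x = 522, y = 130, v₀ = 87.6, g = 9.81:
174.2 tan²θ − 522 tanθ + (304.2) = 0.
tanθ = [522 ± √(522² − 4 × 174.2 × (304.2))] / (2 × 174.2) = (522 ± 246.1) / 348.3, giving tanθ = 0.7920 or 2.205.
θ = 38.38° or 65.61°; the smaller is 38.38°.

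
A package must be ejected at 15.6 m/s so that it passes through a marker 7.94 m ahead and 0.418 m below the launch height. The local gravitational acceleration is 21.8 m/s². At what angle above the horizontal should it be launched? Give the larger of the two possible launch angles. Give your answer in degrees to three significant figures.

67.9°

Trajectory: y = x tanθ − g x² (1 + tan²θ)/(2v₀²). With x = 7.94, y = −0.418, v₀ = 15.6, g = 21.8:
2.824 tan²θ − 7.94 tanθ + (2.406) = 0.
tanθ = [7.94 ± √(7.94² − 4 × 2.824 × (2.406))] / (2 × 2.824) = (7.94 ± 5.989) / 5.647, giving tanθ = 0.3454 or 2.466.
θ = 19.06° or 67.93°; the larger is 67.93°.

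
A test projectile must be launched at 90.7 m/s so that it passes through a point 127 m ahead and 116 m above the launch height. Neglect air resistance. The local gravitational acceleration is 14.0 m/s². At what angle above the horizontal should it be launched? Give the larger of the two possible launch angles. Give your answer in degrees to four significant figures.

82.95°

Trajectory: y = x tanθ − g x² (1 + tan²θ)/(2v₀²). With x = 127, y = 116, v₀ = 90.7, g = 14.0:
13.72 tan²θ − 127 tanθ + (129.7) = 0.
tanθ = [127 ± √(127² − 4 × 13.72 × (129.7))] / (2 × 13.72) = (127 ± 94.91) / 27.45, giving tanθ = 1.169 or 8.084.
θ = 49.46° or 82.95°; the larger is 82.95°.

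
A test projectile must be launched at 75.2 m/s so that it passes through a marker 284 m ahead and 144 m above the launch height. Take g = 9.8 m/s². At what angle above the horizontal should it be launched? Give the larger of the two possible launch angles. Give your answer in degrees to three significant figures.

Trajectory: y = x tanθ − g x² (1 + tan²θ)/(2v₀²). With x = 284, y = 144, v₀ = 75.2, g = 9.80:
69.89 tan²θ − 284 tanθ + (213.9) = 0.
tanθ = [284 ± √(284² − 4 × 69.89 × (213.9))] / (2 × 69.89) = (284 ± 144.4) / 139.8, giving tanθ = 0.9984 or 3.065.
θ = 44.96° or 71.93°; the larger is 71.93°.

71.9°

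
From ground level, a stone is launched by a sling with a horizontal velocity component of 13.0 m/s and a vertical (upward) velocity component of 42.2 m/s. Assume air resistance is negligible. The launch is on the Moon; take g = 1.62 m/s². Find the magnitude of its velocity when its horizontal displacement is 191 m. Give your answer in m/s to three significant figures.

Time to reach x = 191 m: t = x/vₓ = 191/13.00 = 14.69 s.
Vertical velocity there: v_y = v_y0 − g t = 42.20 − 1.62 × 14.69 = 18.40 m/s.
Speed: √(vₓ² + v_y²) = √(13.00² + 18.40²) = 22.53 m/s.

22.5 m/s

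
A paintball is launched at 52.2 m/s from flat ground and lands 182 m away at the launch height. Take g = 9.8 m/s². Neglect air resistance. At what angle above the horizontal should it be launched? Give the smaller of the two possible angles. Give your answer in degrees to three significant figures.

From R = (v₀²/g) sin 2θ: sin 2θ = 9.80 × 182 / 2724.8 = 0.6546.
2θ = 40.89° or 180° − 40.89° = 139.1°, so θ = 20.44° or 69.56°.
The smaller angle is 20.44°.

20.4°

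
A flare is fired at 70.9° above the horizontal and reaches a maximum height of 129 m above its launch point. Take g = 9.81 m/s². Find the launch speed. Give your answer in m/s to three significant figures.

53.2 m/s

At the peak v_y = 0, so v_y0 = √(2gH) = √(2 × 9.81 × 129) = 50.31 m/s.
v_y0 = v₀ sin θ ⇒ v₀ = 50.31 / sin 70.9° = 53.24 m/s.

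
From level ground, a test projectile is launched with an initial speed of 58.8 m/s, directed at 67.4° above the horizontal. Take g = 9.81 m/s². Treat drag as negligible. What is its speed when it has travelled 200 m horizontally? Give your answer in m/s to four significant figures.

Components: vₓ = 58.80 cos 67.4° = 22.60 m/s, v_y0 = 58.80 sin 67.4° = 54.28 m/s.
At x = 200 m, t = x/vₓ = 200/22.60 = 8.851 s.
Vertical velocity there: v_y = v_y0 − g t = 54.28 − 9.81 × 8.851 = −32.54 m/s.
Speed: √(vₓ² + v_y²) = √(22.60² + 32.54²) = 39.62 m/s.

39.62 m/s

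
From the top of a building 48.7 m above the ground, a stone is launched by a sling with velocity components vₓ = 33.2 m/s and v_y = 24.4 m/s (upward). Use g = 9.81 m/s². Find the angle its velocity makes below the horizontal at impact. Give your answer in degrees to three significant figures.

The projectile lands when y = 48.7 + (24.40) t − ½·9.81·t² = 0. Positive root: t = (24.40 + √(24.40² + 2·9.81·48.7)) / 9.81 = (24.40 + 39.38) / 9.81 = 6.502 s.
At impact: v_y = v_y0 − g t = −39.38 m/s; vₓ = 33.20 m/s.
Angle below horizontal: arctan(|v_y|/vₓ) = arctan(39.38/33.20) = 49.87°.

49.9°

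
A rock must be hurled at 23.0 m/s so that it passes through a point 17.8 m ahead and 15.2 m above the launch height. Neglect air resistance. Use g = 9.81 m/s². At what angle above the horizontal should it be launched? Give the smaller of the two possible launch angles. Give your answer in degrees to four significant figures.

52.35°

Trajectory: y = x tanθ − g x² (1 + tan²θ)/(2v₀²). With x = 17.8, y = 15.2, v₀ = 23.0, g = 9.81:
2.938 tan²θ − 17.8 tanθ + (18.14) = 0.
tanθ = [17.8 ± √(17.8² − 4 × 2.938 × (18.14))] / (2 × 2.938) = (17.8 ± 10.18) / 5.876, giving tanθ = 1.296 or 4.763.
θ = 52.35° or 78.14°; the smaller is 52.35°.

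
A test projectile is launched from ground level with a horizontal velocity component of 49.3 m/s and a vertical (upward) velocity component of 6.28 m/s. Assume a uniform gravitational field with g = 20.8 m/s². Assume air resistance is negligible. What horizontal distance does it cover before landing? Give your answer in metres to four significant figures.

29.77 m

Flight time T = 2 v_y0 / g = 0.6038 s.
Range: R = vₓ T = 49.30 × 0.6038 = 29.77 m.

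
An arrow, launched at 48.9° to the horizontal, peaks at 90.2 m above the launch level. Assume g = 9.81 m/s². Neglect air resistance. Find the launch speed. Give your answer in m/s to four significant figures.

At the peak v_y = 0, so v_y0 = √(2gH) = √(2 × 9.81 × 90.2) = 42.07 m/s.
v_y0 = v₀ sin θ ⇒ v₀ = 42.07 / sin 48.9° = 55.83 m/s.

55.83 m/s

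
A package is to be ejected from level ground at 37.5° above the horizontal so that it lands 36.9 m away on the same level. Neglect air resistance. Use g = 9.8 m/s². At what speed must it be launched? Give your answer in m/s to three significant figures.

On level ground R = v₀² sin 2θ / g ⇒ v₀ = √(gR / sin 2θ).
v₀ = √(9.80 × 36.9 / sin 75.00°) = √(361.6 / 0.9659) = √374.38 = 19.35 m/s.

19.3 m/s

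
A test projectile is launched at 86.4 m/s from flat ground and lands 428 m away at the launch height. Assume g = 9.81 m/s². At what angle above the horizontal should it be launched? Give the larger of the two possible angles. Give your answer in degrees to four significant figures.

72.89°

Level-ground range R = v₀² sin(2θ)/g ⇒ sin(2θ) = gR/v₀² = 9.81 × 428 / 86.4² = 0.5625.
2θ = 34.23° or 180° − 34.23° = 145.8°, so θ = 17.11° or 72.89°.
The larger angle is 72.89°.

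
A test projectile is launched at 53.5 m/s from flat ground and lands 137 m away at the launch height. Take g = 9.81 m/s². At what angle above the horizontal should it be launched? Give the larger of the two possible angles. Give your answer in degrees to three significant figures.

76.0°

R = v₀² sin 2θ / g gives sin 2θ = gR/v₀² = 9.81·137/53.5² = 0.4696.
2θ = 28.01° or 180° − 28.01° = 152.0°, so θ = 14.00° or 76.00°.
The larger angle is 76.00°.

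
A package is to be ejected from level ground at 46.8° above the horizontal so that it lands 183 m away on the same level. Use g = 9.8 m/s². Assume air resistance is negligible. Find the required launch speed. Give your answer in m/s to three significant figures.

42.4 m/s

From R = (v₀² / g) sin 2θ: v₀ = √(gR / sin 2θ).
v₀ = √(9.80 × 183 / sin 93.60°) = √(1793 / 0.9980) = √1796.9 = 42.39 m/s.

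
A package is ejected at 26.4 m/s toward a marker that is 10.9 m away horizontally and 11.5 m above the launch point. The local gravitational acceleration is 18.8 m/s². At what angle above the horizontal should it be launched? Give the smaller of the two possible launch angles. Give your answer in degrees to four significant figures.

Trajectory: y = x tanθ − g x² (1 + tan²θ)/(2v₀²). With x = 10.9, y = 11.5, v₀ = 26.4, g = 18.8:
1.602 tan²θ − 10.9 tanθ + (13.10) = 0.
tanθ = [10.9 ± √(10.9² − 4 × 1.602 × (13.10))] / (2 × 1.602) = (10.9 ± 5.902) / 3.205, giving tanθ = 1.560 or 5.243.
θ = 57.33° or 79.20°; the smaller is 57.33°.

57.33°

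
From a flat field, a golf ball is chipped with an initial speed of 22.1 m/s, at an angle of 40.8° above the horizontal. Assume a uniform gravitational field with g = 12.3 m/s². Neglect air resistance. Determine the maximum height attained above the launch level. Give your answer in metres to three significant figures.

vₓ = 22.10 cos 40.8° = 16.73 m/s; v_y0 = 22.10 sin 40.8° = 14.44 m/s.
Maximum height: H = v_y0² / (2g) = 14.44² / (2 × 12.3) = 8.477 m.

8.48 m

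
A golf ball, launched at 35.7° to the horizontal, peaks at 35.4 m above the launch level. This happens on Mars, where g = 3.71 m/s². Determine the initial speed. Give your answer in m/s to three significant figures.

At the peak v_y = 0, so v_y0 = √(2gH) = √(2 × 3.71 × 35.4) = 16.21 m/s.
v_y0 = v₀ sin θ ⇒ v₀ = 16.21 / sin 35.7° = 27.77 m/s.

27.8 m/s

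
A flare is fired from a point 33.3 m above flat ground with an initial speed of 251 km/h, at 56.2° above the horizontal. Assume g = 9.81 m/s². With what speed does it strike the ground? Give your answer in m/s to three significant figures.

74.3 m/s

Convert: 251 km/h = 251/3.6 = 69.72 m/s.
Resolve: vₓ = 69.72 cos 56.2° = 38.79 m/s and v_y0 = 69.72 sin 56.2° = 57.94 m/s.
The projectile lands when y = 33.3 + (57.94) t − ½·9.81·t² = 0. Positive root: t = (57.94 + √(57.94² + 2·9.81·33.3)) / 9.81 = (57.94 + 63.33) / 9.81 = 12.36 s.
Vertical velocity at impact: v_y = v_y0 − g t = 57.94 − 9.81 × 12.36 = −63.33 m/s.
Speed: |v| = √(vₓ² + v_y²) = √(38.79² + 63.33²) = 74.26 m/s.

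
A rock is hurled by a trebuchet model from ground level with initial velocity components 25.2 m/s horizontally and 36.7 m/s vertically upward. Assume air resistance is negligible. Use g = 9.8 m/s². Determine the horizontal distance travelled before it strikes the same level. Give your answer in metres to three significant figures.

189 m

Flight time T = 2 v_y0 / g = 7.490 s.
Horizontal distance R = vₓ T = 25.20 × 7.490 = 188.7 m.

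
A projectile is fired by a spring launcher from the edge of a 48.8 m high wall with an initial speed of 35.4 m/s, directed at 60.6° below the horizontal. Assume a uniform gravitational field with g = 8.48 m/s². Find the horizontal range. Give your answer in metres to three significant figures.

Components: vₓ = 35.40 cos 60.6° = 17.38 m/s, v_y0 = −30.84 m/s (downward).
The projectile lands when y = 48.8 + (−30.84) t − ½·8.48·t² = 0. Positive root: t = (−30.84 + √(30.84² + 2·8.48·48.8)) / 8.48 = (−30.84 + 42.18) / 8.48 = 1.337 s.
Horizontal distance: R = vₓ t = 17.38 × 1.337 = 23.23 m.

23.2 m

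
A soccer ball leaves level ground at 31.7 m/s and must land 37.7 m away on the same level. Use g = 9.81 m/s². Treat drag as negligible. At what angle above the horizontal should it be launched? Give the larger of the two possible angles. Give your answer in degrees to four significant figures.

From R = (v₀²/g) sin 2θ: sin 2θ = 9.81 × 37.7 / 1004.9 = 0.3680.
2θ = 21.59° or 180° − 21.59° = 158.4°, so θ = 10.80° or 79.20°.
The larger angle is 79.20°.

79.20°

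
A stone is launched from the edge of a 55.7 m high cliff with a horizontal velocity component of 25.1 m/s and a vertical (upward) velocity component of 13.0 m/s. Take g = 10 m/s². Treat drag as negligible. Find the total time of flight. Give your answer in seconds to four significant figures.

The projectile lands when y = 55.7 + (13.00) t − ½·10.0·t² = 0. Positive root: t = (13.00 + √(13.00² + 2·10.0·55.7)) / 10.0 = (13.00 + 35.82) / 10.0 = 4.882 s.

4.882 s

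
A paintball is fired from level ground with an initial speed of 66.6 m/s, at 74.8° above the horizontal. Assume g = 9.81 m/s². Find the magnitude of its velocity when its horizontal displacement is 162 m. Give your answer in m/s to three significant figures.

vₓ = 66.60 cos 74.8° = 17.46 m/s; v_y0 = 66.60 sin 74.8° = 64.27 m/s.
Time to reach x = 162 m: t = x/vₓ = 162/17.46 = 9.277 s.
Vertical velocity there: v_y = v_y0 − g t = 64.27 − 9.81 × 9.277 = −26.74 m/s.
Speed: √(vₓ² + v_y²) = √(17.46² + 26.74²) = 31.94 m/s.

31.9 m/s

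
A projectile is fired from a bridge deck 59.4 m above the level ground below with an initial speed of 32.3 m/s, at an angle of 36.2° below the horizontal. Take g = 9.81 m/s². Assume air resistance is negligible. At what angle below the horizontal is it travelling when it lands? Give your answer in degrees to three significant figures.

Components: vₓ = 32.30 cos 36.2° = 26.06 m/s, v_y0 = −19.08 m/s (downward).
With up positive and y = 0 at the ground: y(t) = 59.4 + (−19.08) t − 4.905 t². Setting y = 0 and taking the positive root: t = [−19.08 + √(19.08² + 2·9.81·59.4)] / 9.81 = (−19.08 + 39.11) / 9.81 = 2.042 s.
At impact: v_y = v_y0 − g t = −39.11 m/s; vₓ = 26.06 m/s.
Angle below horizontal: arctan(|v_y|/vₓ) = arctan(39.11/26.06) = 56.32°.

56.3°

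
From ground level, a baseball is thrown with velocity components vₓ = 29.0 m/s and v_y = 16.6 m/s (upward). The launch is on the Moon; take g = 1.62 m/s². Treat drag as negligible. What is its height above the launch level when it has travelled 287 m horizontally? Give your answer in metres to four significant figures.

At x = 287 m, t = x/vₓ = 287/29.00 = 9.897 s.
Height: y = v_y0 t − ½ g t² = 16.60 × 9.897 − 0.8100 × 9.897² = 164.3 − 79.33 = 84.95 m.

84.95 m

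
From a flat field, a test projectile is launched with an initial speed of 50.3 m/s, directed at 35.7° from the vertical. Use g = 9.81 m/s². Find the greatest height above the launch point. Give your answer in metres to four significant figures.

Horizontal component vₓ = 50.30 sin 35.7° = 29.35 m/s; vertical v_y0 = 50.30 cos 35.7° = 40.85 m/s.
Peak height H = v_y0² / (2g) = 1668.5 / 19.62 = 85.04 m.

85.04 m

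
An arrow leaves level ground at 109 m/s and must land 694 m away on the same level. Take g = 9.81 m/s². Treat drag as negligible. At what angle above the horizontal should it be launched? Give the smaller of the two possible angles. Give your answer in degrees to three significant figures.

17.5°

From R = (v₀²/g) sin 2θ: sin 2θ = 9.81 × 694 / 11881 = 0.5730.
2θ = 34.96° or 180° − 34.96° = 145.0°, so θ = 17.48° or 72.52°.
The smaller angle is 17.48°.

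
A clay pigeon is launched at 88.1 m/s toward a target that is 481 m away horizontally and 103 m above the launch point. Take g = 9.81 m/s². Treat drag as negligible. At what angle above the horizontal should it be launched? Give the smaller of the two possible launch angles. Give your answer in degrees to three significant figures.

Trajectory: y = x tanθ − g x² (1 + tan²θ)/(2v₀²). With x = 481, y = 103, v₀ = 88.1, g = 9.81:
146.2 tan²θ − 481 tanθ + (249.2) = 0.
tanθ = [481 ± √(481² − 4 × 146.2 × (249.2))] / (2 × 146.2) = (481 ± 292.6) / 292.4, giving tanθ = 0.6443 or 2.645.
θ = 32.79° or 69.29°; the smaller is 32.79°.

32.8°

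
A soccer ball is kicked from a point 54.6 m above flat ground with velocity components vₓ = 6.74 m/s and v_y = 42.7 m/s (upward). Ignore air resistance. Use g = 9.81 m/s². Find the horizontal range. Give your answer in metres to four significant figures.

The projectile lands when y = 54.6 + (42.70) t − ½·9.81·t² = 0. Positive root: t = (42.70 + √(42.70² + 2·9.81·54.6)) / 9.81 = (42.70 + 53.80) / 9.81 = 9.837 s.
Horizontal distance: R = vₓ t = 6.740 × 9.837 = 66.30 m.

66.30 m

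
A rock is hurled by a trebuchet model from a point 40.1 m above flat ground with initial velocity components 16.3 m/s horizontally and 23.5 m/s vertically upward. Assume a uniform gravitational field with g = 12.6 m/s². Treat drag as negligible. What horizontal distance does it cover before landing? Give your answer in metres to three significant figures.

81.5 m

Vertical motion (up positive, ground at y = 0): 6.300 t² − (23.50) t − 40.1 = 0, so t = (23.50 + √(23.50² + 2·12.6·40.1)) / 12.6 = (23.50 + 39.53) / 12.6 = 5.003 s.
Horizontal distance: R = vₓ t = 16.30 × 5.003 = 81.54 m.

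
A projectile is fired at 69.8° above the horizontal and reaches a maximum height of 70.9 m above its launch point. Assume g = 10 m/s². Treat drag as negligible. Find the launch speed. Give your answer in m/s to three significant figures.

40.1 m/s

At the peak v_y = 0, so v_y0 = √(2gH) = √(2 × 10.0 × 70.9) = 37.66 m/s.
v_y0 = v₀ sin θ ⇒ v₀ = 37.66 / sin 69.8° = 40.12 m/s.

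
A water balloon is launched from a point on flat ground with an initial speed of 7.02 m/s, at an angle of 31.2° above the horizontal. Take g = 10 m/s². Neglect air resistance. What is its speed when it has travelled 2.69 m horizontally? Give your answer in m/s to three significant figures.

Horizontal component vₓ = 7.020 cos 31.2° = 6.005 m/s; vertical v_y0 = 7.020 sin 31.2° = 3.637 m/s.
At x = 2.69 m, t = x/vₓ = 2.69/6.005 = 0.4480 s.
Vertical velocity there: v_y = v_y0 − g t = 3.637 − 10.0 × 0.4480 = −0.8433 m/s.
Speed: √(vₓ² + v_y²) = √(6.005² + 0.8433²) = 6.064 m/s.

6.06 m/s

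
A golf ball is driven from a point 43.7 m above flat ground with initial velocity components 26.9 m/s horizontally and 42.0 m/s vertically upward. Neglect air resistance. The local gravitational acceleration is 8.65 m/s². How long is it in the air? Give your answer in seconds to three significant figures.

10.7 s

With up positive and y = 0 at the ground: y(t) = 43.7 + (42.00) t − 4.325 t². Setting y = 0 and taking the positive root: t = [42.00 + √(42.00² + 2·8.65·43.7)] / 8.65 = (42.00 + 50.20) / 8.65 = 10.66 s.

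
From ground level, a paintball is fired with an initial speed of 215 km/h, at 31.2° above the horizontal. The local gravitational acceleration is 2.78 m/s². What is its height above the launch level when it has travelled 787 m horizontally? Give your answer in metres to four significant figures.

146.7 m

Convert: 215 km/h = 215/3.6 = 59.72 m/s.
Horizontal component vₓ = 59.72 cos 31.2° = 51.08 m/s; vertical v_y0 = 59.72 sin 31.2° = 30.94 m/s.
At x = 787 m, t = x/vₓ = 787/51.08 = 15.41 s.
Height: y = v_y0 t − ½ g t² = 30.94 × 15.41 − 1.390 × 15.41² = 476.6 − 329.9 = 146.7 m.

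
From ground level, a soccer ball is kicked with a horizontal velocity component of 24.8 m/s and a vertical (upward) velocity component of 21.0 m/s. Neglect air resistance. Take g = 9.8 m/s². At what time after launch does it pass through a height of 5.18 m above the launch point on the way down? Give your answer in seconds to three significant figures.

4.02 s

Set y = v_y0 t − ½ g t² = 5.18: 4.900 t² − 21.00 t + 5.18 = 0.
t = [21.00 ± √(21.00² − 2·9.80·5.18)] / 9.80 = (21.00 ± 18.42) / 9.80, so t = 0.2628 s or t = 4.023 s.
The descending-branch root is 4.023 s.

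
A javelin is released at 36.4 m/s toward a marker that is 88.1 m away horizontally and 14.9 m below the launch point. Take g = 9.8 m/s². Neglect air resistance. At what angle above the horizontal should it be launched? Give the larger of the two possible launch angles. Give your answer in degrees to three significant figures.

71.0°

Trajectory: y = x tanθ − g x² (1 + tan²θ)/(2v₀²). With x = 88.1, y = −14.9, v₀ = 36.4, g = 9.80:
28.70 tan²θ − 88.1 tanθ + (13.80) = 0.
tanθ = [88.1 ± √(88.1² − 4 × 28.70 × (13.80))] / (2 × 28.70) = (88.1 ± 78.59) / 57.41, giving tanθ = 0.1656 or 2.904.
θ = 9.404° or 71.00°; the larger is 71.00°.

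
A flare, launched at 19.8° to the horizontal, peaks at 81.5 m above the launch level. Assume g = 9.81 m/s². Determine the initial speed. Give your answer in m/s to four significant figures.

118.0 m/s

At the peak v_y = 0, so v_y0 = √(2gH) = √(2 × 9.81 × 81.5) = 39.99 m/s.
v_y0 = v₀ sin θ ⇒ v₀ = 39.99 / sin 19.8° = 118.0 m/s.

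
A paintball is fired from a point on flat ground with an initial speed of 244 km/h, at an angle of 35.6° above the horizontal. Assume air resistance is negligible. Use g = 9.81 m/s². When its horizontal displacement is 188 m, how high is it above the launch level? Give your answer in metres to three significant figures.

77.5 m

Convert: 244 km/h = 244/3.6 = 67.78 m/s.
Resolve: vₓ = 67.78 cos 35.6° = 55.11 m/s and v_y0 = 67.78 sin 35.6° = 39.46 m/s.
At x = 188 m, t = x/vₓ = 188/55.11 = 3.411 s.
Height: y = v_y0 t − ½ g t² = 39.46 × 3.411 − 4.905 × 3.411² = 134.6 − 57.08 = 77.51 m.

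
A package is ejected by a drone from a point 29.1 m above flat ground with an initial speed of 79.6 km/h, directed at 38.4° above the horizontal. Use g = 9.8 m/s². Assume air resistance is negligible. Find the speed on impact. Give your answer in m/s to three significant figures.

32.5 m/s

Convert: 79.6 km/h = 79.6/3.6 = 22.11 m/s.
Resolve: vₓ = 22.11 cos 38.4° = 17.33 m/s and v_y0 = 22.11 sin 38.4° = 13.73 m/s.
Vertical motion (up positive, ground at y = 0): 4.900 t² − (13.73) t − 29.1 = 0, so t = (13.73 + √(13.73² + 2·9.80·29.1)) / 9.80 = (13.73 + 27.55) / 9.80 = 4.213 s.
Vertical velocity at impact: v_y = v_y0 − g t = 13.73 − 9.80 × 4.213 = −27.55 m/s.
Speed: |v| = √(vₓ² + v_y²) = √(17.33² + 27.55²) = 32.55 m/s.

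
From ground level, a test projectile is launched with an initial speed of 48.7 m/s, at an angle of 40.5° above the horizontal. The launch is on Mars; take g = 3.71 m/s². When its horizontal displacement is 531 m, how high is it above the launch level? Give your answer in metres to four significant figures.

Components: vₓ = 48.70 cos 40.5° = 37.03 m/s, v_y0 = 48.70 sin 40.5° = 31.63 m/s.
Time to reach x = 531 m: t = x/vₓ = 531/37.03 = 14.34 s.
Height: y = v_y0 t − ½ g t² = 31.63 × 14.34 − 1.855 × 14.34² = 453.5 − 381.4 = 72.11 m.

72.11 m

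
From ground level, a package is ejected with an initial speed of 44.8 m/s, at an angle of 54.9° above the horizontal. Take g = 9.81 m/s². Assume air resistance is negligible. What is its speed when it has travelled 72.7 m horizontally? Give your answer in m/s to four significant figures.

Horizontal component vₓ = 44.80 cos 54.9° = 25.76 m/s; vertical v_y0 = 44.80 sin 54.9° = 36.65 m/s.
Time to reach x = 72.7 m: t = x/vₓ = 72.7/25.76 = 2.822 s.
Vertical velocity there: v_y = v_y0 − g t = 36.65 − 9.81 × 2.822 = 8.968 m/s.
Speed: √(vₓ² + v_y²) = √(25.76² + 8.968²) = 27.28 m/s.

27.28 m/s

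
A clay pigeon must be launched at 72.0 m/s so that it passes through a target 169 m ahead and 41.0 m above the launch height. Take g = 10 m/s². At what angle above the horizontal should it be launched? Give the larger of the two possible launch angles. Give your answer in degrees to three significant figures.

Trajectory: y = x tanθ − g x² (1 + tan²θ)/(2v₀²). With x = 169, y = 41.0, v₀ = 72.0, g = 10.0:
27.55 tan²θ − 169 tanθ + (68.55) = 0.
tanθ = [169 ± √(169² − 4 × 27.55 × (68.55))] / (2 × 27.55) = (169 ± 144.9) / 55.09, giving tanθ = 0.4367 or 5.698.
θ = 23.59° or 80.05°; the larger is 80.05°.

80.0°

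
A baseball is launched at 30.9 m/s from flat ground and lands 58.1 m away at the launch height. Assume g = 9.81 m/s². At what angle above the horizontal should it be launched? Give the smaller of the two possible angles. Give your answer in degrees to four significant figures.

18.33°

From R = (v₀²/g) sin 2θ: sin 2θ = 9.81 × 58.1 / 954.81 = 0.5969.
2θ = 36.65° or 180° − 36.65° = 143.3°, so θ = 18.33° or 71.67°.
The smaller angle is 18.33°.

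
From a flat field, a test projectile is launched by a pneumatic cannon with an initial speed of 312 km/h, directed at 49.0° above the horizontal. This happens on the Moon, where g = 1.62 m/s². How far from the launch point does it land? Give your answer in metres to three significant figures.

4590 m

Convert: 312 km/h = 312/3.6 = 86.67 m/s.
vₓ = 86.67 cos 49.0° = 56.86 m/s; v_y0 = 86.67 sin 49.0° = 65.41 m/s.
Time aloft: T = 2 v_y0 / g = 2 × 65.41 / 1.62 = 80.75 s.
Horizontal distance R = vₓ T = 56.86 × 80.75 = 4591 m.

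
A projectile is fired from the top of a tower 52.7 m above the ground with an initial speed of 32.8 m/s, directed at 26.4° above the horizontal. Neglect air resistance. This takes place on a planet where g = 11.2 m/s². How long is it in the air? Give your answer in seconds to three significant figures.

4.63 s

Components: vₓ = 32.80 cos 26.4° = 29.38 m/s, v_y0 = 32.80 sin 26.4° = 14.58 m/s.
Vertical motion (up positive, ground at y = 0): 5.600 t² − (14.58) t − 52.7 = 0, so t = (14.58 + √(14.58² + 2·11.2·52.7)) / 11.2 = (14.58 + 37.33) / 11.2 = 4.635 s.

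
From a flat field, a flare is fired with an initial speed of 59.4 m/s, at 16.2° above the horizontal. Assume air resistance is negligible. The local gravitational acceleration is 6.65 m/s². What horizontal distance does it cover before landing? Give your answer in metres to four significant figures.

vₓ = 59.40 cos 16.2° = 57.04 m/s; v_y0 = 59.40 sin 16.2° = 16.57 m/s.
Flight time T = 2 v_y0 / g = 4.984 s.
Range: R = vₓ T = 57.04 × 4.984 = 284.3 m.

284.3 m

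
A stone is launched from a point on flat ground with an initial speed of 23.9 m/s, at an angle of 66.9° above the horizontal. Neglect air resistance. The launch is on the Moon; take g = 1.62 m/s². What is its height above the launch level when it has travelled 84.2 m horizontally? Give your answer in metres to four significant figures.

vₓ = 23.90 cos 66.9° = 9.377 m/s; v_y0 = 23.90 sin 66.9° = 21.98 m/s.
Time to reach x = 84.2 m: t = x/vₓ = 84.2/9.377 = 8.980 s.
Height: y = v_y0 t − ½ g t² = 21.98 × 8.980 − 0.8100 × 8.980² = 197.4 − 65.31 = 132.1 m.

132.1 m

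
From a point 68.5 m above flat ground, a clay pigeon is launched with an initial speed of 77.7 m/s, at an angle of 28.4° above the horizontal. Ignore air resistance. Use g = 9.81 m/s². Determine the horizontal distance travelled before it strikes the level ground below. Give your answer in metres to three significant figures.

vₓ = 77.70 cos 28.4° = 68.35 m/s; v_y0 = 77.70 sin 28.4° = 36.96 m/s.
Vertical motion (up positive, ground at y = 0): 4.905 t² − (36.96) t − 68.5 = 0, so t = (36.96 + √(36.96² + 2·9.81·68.5)) / 9.81 = (36.96 + 52.05) / 9.81 = 9.073 s.
Horizontal distance: R = vₓ t = 68.35 × 9.073 = 620.2 m.

620 m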